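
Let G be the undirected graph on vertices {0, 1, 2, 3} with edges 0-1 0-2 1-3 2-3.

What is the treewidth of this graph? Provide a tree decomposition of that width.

Treewidth 2.
One optimal decomposition is:
Bags: B1 = {0, 2, 3}  B2 = {0, 1, 3}
Tree: B1–B2

The largest bag has 3 vertices, giving width 2; this decomposition certifies tw(G) ≤ 2. For the lower bound, G contains the cycle 0–2–3–1–0, so G is not a forest; only forests have treewidth ≤ 1, hence tw(G) ≥ 2. Combining the bounds, tw(G) = 2.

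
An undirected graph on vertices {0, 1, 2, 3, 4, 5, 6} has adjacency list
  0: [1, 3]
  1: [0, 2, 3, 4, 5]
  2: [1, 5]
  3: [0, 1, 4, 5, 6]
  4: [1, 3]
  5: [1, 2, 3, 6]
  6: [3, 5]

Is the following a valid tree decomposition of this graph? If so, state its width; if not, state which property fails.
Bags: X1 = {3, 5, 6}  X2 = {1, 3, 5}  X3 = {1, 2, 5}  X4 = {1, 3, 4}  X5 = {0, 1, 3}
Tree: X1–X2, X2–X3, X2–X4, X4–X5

Yes; width 2.

Vertex coverage: the bags together contain {0, 1, 2, 3, 4, 5, 6}, the full vertex set. Edge coverage: each edge of G has both endpoints in at least one bag. Running intersection: for every vertex, the bags containing it form a connected subtree. All three properties hold, so this is a valid tree decomposition of width max|bag| − 1 = 2, and hence tw(G) ≤ 2.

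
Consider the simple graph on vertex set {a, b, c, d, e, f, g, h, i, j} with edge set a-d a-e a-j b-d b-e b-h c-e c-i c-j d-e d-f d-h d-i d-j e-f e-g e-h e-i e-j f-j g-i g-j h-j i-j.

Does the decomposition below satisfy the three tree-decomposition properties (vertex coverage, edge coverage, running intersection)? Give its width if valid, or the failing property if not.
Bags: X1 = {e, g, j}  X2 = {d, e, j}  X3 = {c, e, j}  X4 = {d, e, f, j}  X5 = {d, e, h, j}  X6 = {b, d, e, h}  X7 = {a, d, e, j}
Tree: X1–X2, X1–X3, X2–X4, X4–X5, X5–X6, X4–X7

No — vertex i appears in no bag.

A tree decomposition must satisfy three properties: every vertex lies in some bag; for every edge, both endpoints lie together in some bag; and for every vertex, the bags containing it form a connected subtree. Here vertex i appears in no bag, so the decomposition is invalid.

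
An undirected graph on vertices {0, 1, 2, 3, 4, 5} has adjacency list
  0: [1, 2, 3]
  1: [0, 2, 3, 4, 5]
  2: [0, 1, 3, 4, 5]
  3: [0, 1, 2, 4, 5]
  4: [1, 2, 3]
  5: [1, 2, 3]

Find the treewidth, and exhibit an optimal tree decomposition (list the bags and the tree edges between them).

The largest bag has 4 vertices, giving width 3; this decomposition certifies tw(G) ≤ 3. Conversely, {0, 1, 2, 3} is a clique of size 4, and the vertices of any clique must share a bag in every tree decomposition; so some bag has ≥ 4 vertices and tw(G) ≥ 3. Therefore the treewidth is 3.

Treewidth 3.
Bags: B1 = {0, 1, 2, 3}  B2 = {1, 2, 3, 4}  B3 = {1, 2, 3, 5}
Tree: B1–B2, B2–B3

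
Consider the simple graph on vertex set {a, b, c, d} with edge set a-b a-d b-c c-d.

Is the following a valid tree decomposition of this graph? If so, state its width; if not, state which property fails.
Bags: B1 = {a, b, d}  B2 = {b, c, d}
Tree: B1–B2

Yes; width 2.

Vertex coverage: the bags together contain {a, b, c, d}, the full vertex set. Edge coverage: each edge of G has both endpoints in at least one bag. Running intersection: for every vertex, the bags containing it form a connected subtree. All three properties hold, so this is a valid tree decomposition of width max|bag| − 1 = 2, and hence tw(G) ≤ 2.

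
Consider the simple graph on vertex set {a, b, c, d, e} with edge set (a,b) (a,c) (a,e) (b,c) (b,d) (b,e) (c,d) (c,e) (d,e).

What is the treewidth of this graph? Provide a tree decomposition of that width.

Treewidth 3.
Bags: B1 = {b, c, d, e}  B2 = {a, b, c, e}
Tree: B1–B2

The largest bag has 4 vertices, giving width 3; this decomposition certifies tw(G) ≤ 3. On the other hand G contains the 4-clique {b, c, d, e}. A clique must lie in a single bag of any decomposition, so no decomposition can have width below 3. Combining the bounds, tw(G) = 3.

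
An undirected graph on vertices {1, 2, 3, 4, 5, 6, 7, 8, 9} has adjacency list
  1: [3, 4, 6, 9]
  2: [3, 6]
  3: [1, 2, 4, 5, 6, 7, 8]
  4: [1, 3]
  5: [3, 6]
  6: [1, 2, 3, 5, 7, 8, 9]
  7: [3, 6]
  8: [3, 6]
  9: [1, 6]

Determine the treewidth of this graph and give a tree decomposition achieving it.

Every bag has size at most 3, so the width is 3 − 1 = 2 and tw(G) ≤ 2. On the other hand G contains the 3-clique {1, 6, 9}. A clique must lie in a single bag of any decomposition, so no decomposition can have width below 2. Therefore the treewidth is 2.

Treewidth 2.
One optimal decomposition is:
Bags: B1 = {1, 3, 6}  B2 = {1, 6, 9}  B3 = {2, 3, 6}  B4 = {1, 3, 4}  B5 = {3, 6, 8}  B6 = {3, 6, 7}  B7 = {3, 5, 6}
Tree: B1–B2, B1–B3, B1–B4, B1–B5, B1–B6, B3–B7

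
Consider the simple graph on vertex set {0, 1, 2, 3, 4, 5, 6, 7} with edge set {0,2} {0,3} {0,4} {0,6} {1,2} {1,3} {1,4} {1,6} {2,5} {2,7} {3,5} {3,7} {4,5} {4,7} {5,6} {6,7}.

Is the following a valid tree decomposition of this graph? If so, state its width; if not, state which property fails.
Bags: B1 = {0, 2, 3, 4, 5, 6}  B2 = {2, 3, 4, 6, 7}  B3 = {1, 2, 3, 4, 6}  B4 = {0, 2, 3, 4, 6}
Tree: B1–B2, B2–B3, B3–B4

A tree decomposition must satisfy three properties: every vertex lies in some bag; for every edge, both endpoints lie together in some bag; and for every vertex, the bags containing it form a connected subtree. Here bags containing vertex 0 are not connected in the tree, so the decomposition is invalid.

No — bags containing vertex 0 are not connected in the tree.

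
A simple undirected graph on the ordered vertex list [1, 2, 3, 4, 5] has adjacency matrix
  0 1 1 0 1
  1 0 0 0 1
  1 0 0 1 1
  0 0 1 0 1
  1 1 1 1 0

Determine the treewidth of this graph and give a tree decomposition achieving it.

Treewidth 2.
Bags: B1 = {1, 2, 5}  B2 = {1, 3, 5}  B3 = {3, 4, 5}
Tree: B1–B2, B2–B3

The largest bag has 3 vertices, giving width 2; this decomposition certifies tw(G) ≤ 2. Conversely, {1, 2, 5} is a clique of size 3, and the vertices of any clique must share a bag in every tree decomposition; so some bag has ≥ 3 vertices and tw(G) ≥ 2. Therefore the treewidth is 2.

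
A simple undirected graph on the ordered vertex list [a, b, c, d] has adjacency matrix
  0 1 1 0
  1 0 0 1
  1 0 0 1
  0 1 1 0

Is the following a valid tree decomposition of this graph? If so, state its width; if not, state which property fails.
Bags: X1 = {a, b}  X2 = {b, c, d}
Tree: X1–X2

No — edge (c,a) lies in no bag.

A tree decomposition must satisfy three properties: every vertex lies in some bag; for every edge, both endpoints lie together in some bag; and for every vertex, the bags containing it form a connected subtree. Here edge (c,a) lies in no bag, so the decomposition is invalid.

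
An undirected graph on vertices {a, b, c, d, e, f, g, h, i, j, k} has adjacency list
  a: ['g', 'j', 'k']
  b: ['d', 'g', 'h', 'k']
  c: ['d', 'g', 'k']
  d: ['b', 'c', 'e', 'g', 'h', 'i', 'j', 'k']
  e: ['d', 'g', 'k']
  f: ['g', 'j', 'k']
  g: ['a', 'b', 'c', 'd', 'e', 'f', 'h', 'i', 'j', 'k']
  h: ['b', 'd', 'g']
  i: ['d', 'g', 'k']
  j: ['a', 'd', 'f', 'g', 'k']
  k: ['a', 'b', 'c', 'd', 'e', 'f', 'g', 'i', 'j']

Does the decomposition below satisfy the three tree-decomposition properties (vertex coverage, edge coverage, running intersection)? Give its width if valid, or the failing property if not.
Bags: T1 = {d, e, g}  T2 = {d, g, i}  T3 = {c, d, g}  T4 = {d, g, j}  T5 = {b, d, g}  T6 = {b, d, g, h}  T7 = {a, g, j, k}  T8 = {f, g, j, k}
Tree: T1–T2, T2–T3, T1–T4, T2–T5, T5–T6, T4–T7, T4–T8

No — edge (k,d) lies in no bag.

A tree decomposition must satisfy three properties: every vertex lies in some bag; for every edge, both endpoints lie together in some bag; and for every vertex, the bags containing it form a connected subtree. Here edge (k,d) lies in no bag, so the decomposition is invalid.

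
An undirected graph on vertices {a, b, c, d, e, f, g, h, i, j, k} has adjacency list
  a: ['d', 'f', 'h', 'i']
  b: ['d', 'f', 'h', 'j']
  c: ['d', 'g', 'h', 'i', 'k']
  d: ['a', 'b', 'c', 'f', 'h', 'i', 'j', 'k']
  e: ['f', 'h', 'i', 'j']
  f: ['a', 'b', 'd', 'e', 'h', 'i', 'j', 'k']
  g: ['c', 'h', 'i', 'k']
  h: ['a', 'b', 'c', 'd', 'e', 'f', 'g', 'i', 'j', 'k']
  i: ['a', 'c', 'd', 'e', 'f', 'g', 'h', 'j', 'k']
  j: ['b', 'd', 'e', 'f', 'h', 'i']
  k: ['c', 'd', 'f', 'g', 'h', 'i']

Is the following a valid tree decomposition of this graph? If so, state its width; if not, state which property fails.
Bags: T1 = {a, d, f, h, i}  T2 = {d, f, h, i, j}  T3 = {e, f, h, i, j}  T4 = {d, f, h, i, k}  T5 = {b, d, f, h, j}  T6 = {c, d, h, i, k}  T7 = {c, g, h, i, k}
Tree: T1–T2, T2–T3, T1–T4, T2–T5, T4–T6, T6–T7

Every vertex of G appears in some bag (union = {a, b, c, d, e, f, g, h, i, j, k}); every edge is covered by a bag; and for each vertex v the set of bags containing v is connected in the bag tree. The decomposition is therefore valid. The largest bag has 5 vertices, so the width is 4.

Yes; width 4.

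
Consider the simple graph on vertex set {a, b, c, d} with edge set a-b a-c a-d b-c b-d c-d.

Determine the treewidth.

3

A width-3 tree decomposition is:
Bags: B1 = {a, b, c, d}
Tree: (single bag)
A single bag containing all 4 vertices is trivially a valid decomposition of width 3. On the other hand G contains the 4-clique {a, b, c, d}. A clique must lie in a single bag of any decomposition, so no decomposition can have width below 3. The upper and lower bounds meet at 3, so that is the treewidth.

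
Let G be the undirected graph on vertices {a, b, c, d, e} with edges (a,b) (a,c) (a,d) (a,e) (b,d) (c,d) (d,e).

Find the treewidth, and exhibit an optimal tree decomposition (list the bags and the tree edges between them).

The largest bag has 3 vertices, giving width 2; this decomposition certifies tw(G) ≤ 2. Conversely, {a, d, e} is a clique of size 3, and the vertices of any clique must share a bag in every tree decomposition; so some bag has ≥ 3 vertices and tw(G) ≥ 2. Therefore the treewidth is 2.

Treewidth 2.
One optimal decomposition is:
Bags: B1 = {a, b, d}  B2 = {a, d, e}  B3 = {a, c, d}
Tree: B1–B2, B2–B3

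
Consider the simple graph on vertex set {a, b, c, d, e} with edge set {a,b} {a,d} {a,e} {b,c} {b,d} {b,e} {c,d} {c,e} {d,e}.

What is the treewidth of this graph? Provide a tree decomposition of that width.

Treewidth 3.
One such decomposition:
Bags: B1 = {b, c, d, e}  B2 = {a, b, d, e}
Tree: B1–B2

Each bag holds 4 vertices, so the decomposition has width 3, which upper-bounds the treewidth. On the other hand G contains the 4-clique {b, c, d, e}. A clique must lie in a single bag of any decomposition, so no decomposition can have width below 3. Hence tw(G) = 3 exactly.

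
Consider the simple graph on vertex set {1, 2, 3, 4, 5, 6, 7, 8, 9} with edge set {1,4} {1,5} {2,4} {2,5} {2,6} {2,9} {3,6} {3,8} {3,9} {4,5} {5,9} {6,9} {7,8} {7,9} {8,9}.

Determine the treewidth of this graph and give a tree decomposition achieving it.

Treewidth 2.
One optimal decomposition is:
Bags: B1 = {2, 6, 9}  B2 = {2, 5, 9}  B3 = {3, 6, 9}  B4 = {3, 8, 9}  B5 = {7, 8, 9}  B6 = {2, 4, 5}  B7 = {1, 4, 5}
Tree: B1–B2, B1–B3, B3–B4, B4–B5, B2–B6, B6–B7

Each bag holds 3 vertices, so the decomposition has width 2, which upper-bounds the treewidth. Conversely, {1, 4, 5} is a clique of size 3, and the vertices of any clique must share a bag in every tree decomposition; so some bag has ≥ 3 vertices and tw(G) ≥ 2. Therefore the treewidth is 2.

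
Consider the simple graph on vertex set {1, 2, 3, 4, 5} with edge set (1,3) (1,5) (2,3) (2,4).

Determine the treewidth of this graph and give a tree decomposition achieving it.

Every bag has size at most 2, so the width is 2 − 1 = 1 and tw(G) ≤ 1. Since G has at least one edge (e.g. 4–2), it is not an edgeless graph, so tw(G) ≥ 1. Hence tw(G) = 1 exactly.

Treewidth 1.
One such decomposition:
Bags: B1 = {2, 4}  B2 = {2, 3}  B3 = {1, 3}  B4 = {1, 5}
Tree: B1–B2, B2–B3, B3–B4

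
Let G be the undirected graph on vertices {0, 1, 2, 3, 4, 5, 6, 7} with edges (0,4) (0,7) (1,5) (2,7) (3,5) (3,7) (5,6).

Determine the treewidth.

1

A width-1 tree decomposition is:
Bags: B1 = {3, 5}  B2 = {5, 6}  B3 = {3, 7}  B4 = {0, 7}  B5 = {1, 5}  B6 = {2, 7}  B7 = {0, 4}
Tree: B1–B2, B1–B3, B3–B4, B1–B5, B3–B6, B4–B7
The largest bag has 2 vertices, giving width 1; this decomposition certifies tw(G) ≤ 1. Any graph with an edge has treewidth ≥ 1, and G has the edge 5–3. Therefore the treewidth is 1.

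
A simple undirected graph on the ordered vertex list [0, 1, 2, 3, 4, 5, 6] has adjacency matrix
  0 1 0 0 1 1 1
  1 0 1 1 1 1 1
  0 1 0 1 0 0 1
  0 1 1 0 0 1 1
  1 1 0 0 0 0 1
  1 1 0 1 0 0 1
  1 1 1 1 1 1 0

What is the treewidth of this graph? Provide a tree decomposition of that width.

Treewidth 3.
One such decomposition:
Bags: B1 = {0, 1, 5, 6}  B2 = {0, 1, 4, 6}  B3 = {1, 3, 5, 6}  B4 = {1, 2, 3, 6}
Tree: B1–B2, B1–B3, B3–B4

Each bag holds 4 vertices, so the decomposition has width 3, which upper-bounds the treewidth. Conversely, {0, 1, 4, 6} is a clique of size 4, and the vertices of any clique must share a bag in every tree decomposition; so some bag has ≥ 4 vertices and tw(G) ≥ 3. Therefore the treewidth is 3.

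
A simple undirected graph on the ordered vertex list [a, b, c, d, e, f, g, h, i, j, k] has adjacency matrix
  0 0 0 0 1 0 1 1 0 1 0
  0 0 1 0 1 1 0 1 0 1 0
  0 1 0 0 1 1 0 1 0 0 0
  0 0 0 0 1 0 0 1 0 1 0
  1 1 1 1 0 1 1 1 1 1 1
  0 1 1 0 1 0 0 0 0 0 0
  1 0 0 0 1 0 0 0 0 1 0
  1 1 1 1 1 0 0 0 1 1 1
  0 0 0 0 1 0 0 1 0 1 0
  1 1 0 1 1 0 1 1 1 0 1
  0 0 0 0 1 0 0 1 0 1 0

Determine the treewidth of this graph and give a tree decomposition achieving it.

The largest bag has 4 vertices, giving width 3; this decomposition certifies tw(G) ≤ 3. On the other hand G contains the 4-clique {a, e, g, j}. A clique must lie in a single bag of any decomposition, so no decomposition can have width below 3. Combining the bounds, tw(G) = 3.

Treewidth 3.
Bags: B1 = {b, e, h, j}  B2 = {e, h, j, k}  B3 = {a, e, h, j}  B4 = {d, e, h, j}  B5 = {a, e, g, j}  B6 = {e, h, i, j}  B7 = {b, c, e, h}  B8 = {b, c, e, f}
Tree: B1–B2, B1–B3, B3–B4, B3–B5, B4–B6, B1–B7, B7–B8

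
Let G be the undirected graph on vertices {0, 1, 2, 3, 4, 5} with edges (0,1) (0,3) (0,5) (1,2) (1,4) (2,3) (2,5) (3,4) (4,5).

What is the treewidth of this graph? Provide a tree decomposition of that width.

Every bag has size at most 4, so the width is 4 − 1 = 3 and tw(G) ≤ 3. For the lower bound: the 4 vertex sets {3,4}, {0,1}, {2}, {5} are disjoint, each induces a connected subgraph, and every pair is joined by at least one edge of G. Contracting each set to a single vertex therefore yields K_{4} as a minor, and since treewidth is minor-monotone, tw(G) ≥ tw(K_{4}) = 3. Combining the bounds, tw(G) = 3.

Treewidth 3.
One optimal decomposition is:
Bags: B1 = {0, 2, 3, 4}  B2 = {0, 1, 2, 4}  B3 = {0, 2, 4, 5}
Tree: B1–B2, B2–B3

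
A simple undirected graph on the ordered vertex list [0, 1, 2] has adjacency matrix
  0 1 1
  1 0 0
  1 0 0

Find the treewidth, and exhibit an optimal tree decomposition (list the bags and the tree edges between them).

Treewidth 1.
Bags: B1 = {0, 2}  B2 = {0, 1}
Tree: B1–B2

Each bag holds 2 vertices, so the decomposition has width 1, which upper-bounds the treewidth. Since G has at least one edge (e.g. 0–2), it is not an edgeless graph, so tw(G) ≥ 1. The upper and lower bounds meet at 1, so that is the treewidth.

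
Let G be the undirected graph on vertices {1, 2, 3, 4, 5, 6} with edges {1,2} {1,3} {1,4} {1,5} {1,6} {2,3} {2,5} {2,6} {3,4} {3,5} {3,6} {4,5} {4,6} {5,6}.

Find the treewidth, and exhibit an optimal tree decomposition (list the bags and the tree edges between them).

Treewidth 4.
One optimal decomposition is:
Bags: B1 = {1, 3, 4, 5, 6}  B2 = {1, 2, 3, 5, 6}
Tree: B1–B2

Each bag holds 5 vertices, so the decomposition has width 4, which upper-bounds the treewidth. Conversely, {1, 2, 3, 5, 6} is a clique of size 5, and the vertices of any clique must share a bag in every tree decomposition; so some bag has ≥ 5 vertices and tw(G) ≥ 4. Combining the bounds, tw(G) = 4.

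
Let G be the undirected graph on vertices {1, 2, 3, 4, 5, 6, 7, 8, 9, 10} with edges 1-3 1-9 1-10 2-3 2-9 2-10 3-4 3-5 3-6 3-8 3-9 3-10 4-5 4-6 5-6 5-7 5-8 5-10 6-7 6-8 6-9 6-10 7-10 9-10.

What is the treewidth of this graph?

3

A width-3 tree decomposition is:
Bags: B1 = {3, 6, 9, 10}  B2 = {3, 5, 6, 10}  B3 = {2, 3, 9, 10}  B4 = {3, 5, 6, 8}  B5 = {1, 3, 9, 10}  B6 = {5, 6, 7, 10}  B7 = {3, 4, 5, 6}
Tree: B1–B2, B1–B3, B2–B4, B3–B5, B2–B6, B2–B7
Every bag has size at most 4, so the width is 4 − 1 = 3 and tw(G) ≤ 3. On the other hand G contains the 4-clique {1, 3, 9, 10}. A clique must lie in a single bag of any decomposition, so no decomposition can have width below 3. Therefore the treewidth is 3.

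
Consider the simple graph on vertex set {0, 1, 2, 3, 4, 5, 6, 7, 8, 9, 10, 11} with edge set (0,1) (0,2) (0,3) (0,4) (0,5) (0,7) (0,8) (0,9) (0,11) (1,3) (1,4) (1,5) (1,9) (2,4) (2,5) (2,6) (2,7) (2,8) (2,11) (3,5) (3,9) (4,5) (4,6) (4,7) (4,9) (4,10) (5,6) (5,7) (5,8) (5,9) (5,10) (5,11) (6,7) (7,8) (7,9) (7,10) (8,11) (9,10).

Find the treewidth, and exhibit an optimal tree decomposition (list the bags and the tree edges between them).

Treewidth 4.
One optimal decomposition is:
Bags: B1 = {0, 2, 5, 7, 8}  B2 = {0, 2, 4, 5, 7}  B3 = {0, 4, 5, 7, 9}  B4 = {0, 1, 4, 5, 9}  B5 = {0, 1, 3, 5, 9}  B6 = {0, 2, 5, 8, 11}  B7 = {4, 5, 7, 9, 10}  B8 = {2, 4, 5, 6, 7}
Tree: B1–B2, B2–B3, B3–B4, B4–B5, B1–B6, B3–B7, B2–B8

The largest bag has 5 vertices, giving width 4; this decomposition certifies tw(G) ≤ 4. On the other hand G contains the 5-clique {0, 1, 3, 5, 9}. A clique must lie in a single bag of any decomposition, so no decomposition can have width below 4. Therefore the treewidth is 4.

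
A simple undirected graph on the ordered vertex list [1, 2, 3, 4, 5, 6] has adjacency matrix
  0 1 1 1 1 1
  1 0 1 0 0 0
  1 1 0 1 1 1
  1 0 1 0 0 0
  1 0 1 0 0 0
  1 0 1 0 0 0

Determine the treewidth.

2

A width-2 tree decomposition is:
Bags: B1 = {1, 3, 6}  B2 = {1, 3, 4}  B3 = {1, 3, 5}  B4 = {1, 2, 3}
Tree: B1–B2, B1–B3, B3–B4
Each bag holds 3 vertices, so the decomposition has width 2, which upper-bounds the treewidth. On the other hand G contains the 3-clique {1, 2, 3}. A clique must lie in a single bag of any decomposition, so no decomposition can have width below 2. Combining the bounds, tw(G) = 2.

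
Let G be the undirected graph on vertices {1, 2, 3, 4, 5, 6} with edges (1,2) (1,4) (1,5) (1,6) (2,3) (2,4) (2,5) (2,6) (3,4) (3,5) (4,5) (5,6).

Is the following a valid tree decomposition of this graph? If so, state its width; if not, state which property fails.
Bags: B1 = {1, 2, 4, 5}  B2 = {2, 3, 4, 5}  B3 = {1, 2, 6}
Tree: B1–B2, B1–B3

A tree decomposition must satisfy three properties: every vertex lies in some bag; for every edge, both endpoints lie together in some bag; and for every vertex, the bags containing it form a connected subtree. Here edge (5,6) lies in no bag, so the decomposition is invalid.

No — edge (5,6) lies in no bag.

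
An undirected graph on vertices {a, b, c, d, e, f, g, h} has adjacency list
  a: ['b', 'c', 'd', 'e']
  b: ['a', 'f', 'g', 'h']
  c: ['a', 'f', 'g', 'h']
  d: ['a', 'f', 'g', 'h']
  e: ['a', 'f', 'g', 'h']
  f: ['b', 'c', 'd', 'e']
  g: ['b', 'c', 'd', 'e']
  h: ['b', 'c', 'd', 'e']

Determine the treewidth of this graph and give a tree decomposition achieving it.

Treewidth 4.
One optimal decomposition is:
Bags: B1 = {b, c, d, e, h}  B2 = {a, b, c, d, e}  B3 = {b, c, d, e, g}  B4 = {b, c, d, e, f}
Tree: B1–B2, B2–B3, B3–B4

Every bag has size at most 5, so the width is 5 − 1 = 4 and tw(G) ≤ 4. For the lower bound: the 5 vertex sets {b,h}, {a,c}, {d,g}, {e}, {f} are disjoint, each induces a connected subgraph, and every pair is joined by at least one edge of G. Contracting each set to a single vertex therefore yields K_{5} as a minor, and since treewidth is minor-monotone, tw(G) ≥ tw(K_{5}) = 4. Combining the bounds, tw(G) = 4.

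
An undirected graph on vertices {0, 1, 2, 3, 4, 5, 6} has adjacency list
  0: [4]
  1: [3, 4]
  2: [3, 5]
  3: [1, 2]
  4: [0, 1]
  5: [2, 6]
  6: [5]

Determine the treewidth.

A width-1 tree decomposition is:
Bags: B1 = {5, 6}  B2 = {2, 5}  B3 = {2, 3}  B4 = {1, 3}  B5 = {1, 4}  B6 = {0, 4}
Tree: B1–B2, B2–B3, B3–B4, B4–B5, B5–B6
The largest bag has 2 vertices, giving width 1; this decomposition certifies tw(G) ≤ 1. G has an edge, so its treewidth is at least 1. Combining the bounds, tw(G) = 1.

1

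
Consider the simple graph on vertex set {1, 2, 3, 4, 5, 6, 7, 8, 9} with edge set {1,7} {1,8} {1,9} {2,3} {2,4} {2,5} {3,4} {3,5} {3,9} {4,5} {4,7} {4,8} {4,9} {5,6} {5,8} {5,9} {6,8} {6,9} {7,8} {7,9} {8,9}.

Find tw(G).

3

A width-3 tree decomposition is:
Bags: B1 = {1, 7, 8, 9}  B2 = {4, 7, 8, 9}  B3 = {4, 5, 8, 9}  B4 = {3, 4, 5, 9}  B5 = {5, 6, 8, 9}  B6 = {2, 3, 4, 5}
Tree: B1–B2, B2–B3, B3–B4, B3–B5, B4–B6
Every bag has size at most 4, so the width is 4 − 1 = 3 and tw(G) ≤ 3. On the other hand G contains the 4-clique {1, 7, 8, 9}. A clique must lie in a single bag of any decomposition, so no decomposition can have width below 3. The upper and lower bounds meet at 3, so that is the treewidth.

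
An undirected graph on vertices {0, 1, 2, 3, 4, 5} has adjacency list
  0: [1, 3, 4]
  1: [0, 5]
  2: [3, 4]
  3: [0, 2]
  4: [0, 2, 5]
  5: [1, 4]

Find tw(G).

2

A width-2 tree decomposition is:
Bags: B1 = {0, 2, 3}  B2 = {0, 2, 4}  B3 = {0, 1, 4}  B4 = {1, 4, 5}
Tree: B1–B2, B2–B3, B3–B4
Every bag has size at most 3, so the width is 3 − 1 = 2 and tw(G) ≤ 2. Since 3–2–4–0–3 is a cycle in G, G is not acyclic. Forests are exactly the graphs of treewidth ≤ 1, so tw(G) ≥ 2. Hence tw(G) = 2 exactly.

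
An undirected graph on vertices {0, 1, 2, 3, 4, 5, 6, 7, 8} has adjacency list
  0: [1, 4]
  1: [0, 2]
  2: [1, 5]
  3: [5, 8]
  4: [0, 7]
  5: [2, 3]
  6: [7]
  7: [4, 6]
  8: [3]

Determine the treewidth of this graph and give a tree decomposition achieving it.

The largest bag has 2 vertices, giving width 1; this decomposition certifies tw(G) ≤ 1. Since G has at least one edge (e.g. 8–3), it is not an edgeless graph, so tw(G) ≥ 1. Therefore the treewidth is 1.

Treewidth 1.
Bags: B1 = {3, 8}  B2 = {3, 5}  B3 = {2, 5}  B4 = {1, 2}  B5 = {0, 1}  B6 = {0, 4}  B7 = {4, 7}  B8 = {6, 7}
Tree: B1–B2, B2–B3, B3–B4, B4–B5, B5–B6, B6–B7, B7–B8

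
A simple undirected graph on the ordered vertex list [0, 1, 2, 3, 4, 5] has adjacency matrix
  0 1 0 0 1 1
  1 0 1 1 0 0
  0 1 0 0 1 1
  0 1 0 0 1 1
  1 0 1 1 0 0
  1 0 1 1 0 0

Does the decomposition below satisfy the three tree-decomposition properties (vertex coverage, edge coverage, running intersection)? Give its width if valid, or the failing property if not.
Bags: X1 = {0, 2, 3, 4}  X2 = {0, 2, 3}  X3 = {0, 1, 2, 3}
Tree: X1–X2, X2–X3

No — vertex 5 appears in no bag.

A tree decomposition must satisfy three properties: every vertex lies in some bag; for every edge, both endpoints lie together in some bag; and for every vertex, the bags containing it form a connected subtree. Here vertex 5 appears in no bag, so the decomposition is invalid.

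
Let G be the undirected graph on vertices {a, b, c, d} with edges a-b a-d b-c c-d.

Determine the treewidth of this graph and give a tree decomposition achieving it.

The largest bag has 3 vertices, giving width 2; this decomposition certifies tw(G) ≤ 2. Since a–b–c–d–a is a cycle in G, G is not acyclic. Forests are exactly the graphs of treewidth ≤ 1, so tw(G) ≥ 2. Hence tw(G) = 2 exactly.

Treewidth 2.
One such decomposition:
Bags: B1 = {a, b, c}  B2 = {a, c, d}
Tree: B1–B2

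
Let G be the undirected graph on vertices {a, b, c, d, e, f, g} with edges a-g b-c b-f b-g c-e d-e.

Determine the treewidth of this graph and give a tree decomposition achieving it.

The largest bag has 2 vertices, giving width 1; this decomposition certifies tw(G) ≤ 1. Any graph with an edge has treewidth ≥ 1, and G has the edge b–g. The upper and lower bounds meet at 1, so that is the treewidth.

Treewidth 1.
One optimal decomposition is:
Bags: B1 = {b, g}  B2 = {b, f}  B3 = {b, c}  B4 = {c, e}  B5 = {d, e}  B6 = {a, g}
Tree: B1–B2, B1–B3, B3–B4, B4–B5, B1–B6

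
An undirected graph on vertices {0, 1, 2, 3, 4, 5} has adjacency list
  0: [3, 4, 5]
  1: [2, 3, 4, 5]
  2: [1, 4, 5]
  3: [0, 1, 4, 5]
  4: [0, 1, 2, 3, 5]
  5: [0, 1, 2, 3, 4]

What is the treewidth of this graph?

3

A width-3 tree decomposition is:
Bags: B1 = {1, 2, 4, 5}  B2 = {1, 3, 4, 5}  B3 = {0, 3, 4, 5}
Tree: B1–B2, B2–B3
The largest bag has 4 vertices, giving width 3; this decomposition certifies tw(G) ≤ 3. For the lower bound, the 4 vertices {0, 3, 4, 5} are pairwise adjacent, and any tree decomposition puts a clique entirely inside one bag — forcing width ≥ 3. The upper and lower bounds meet at 3, so that is the treewidth.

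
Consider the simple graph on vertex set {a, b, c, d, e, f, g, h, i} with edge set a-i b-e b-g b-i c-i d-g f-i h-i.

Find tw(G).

A width-1 tree decomposition is:
Bags: B1 = {b, i}  B2 = {f, i}  B3 = {c, i}  B4 = {h, i}  B5 = {b, e}  B6 = {b, g}  B7 = {d, g}  B8 = {a, i}
Tree: B1–B2, B2–B3, B1–B4, B1–B5, B1–B6, B6–B7, B2–B8
Each bag holds 2 vertices, so the decomposition has width 1, which upper-bounds the treewidth. Any graph with an edge has treewidth ≥ 1, and G has the edge b–i. The upper and lower bounds meet at 1, so that is the treewidth.

1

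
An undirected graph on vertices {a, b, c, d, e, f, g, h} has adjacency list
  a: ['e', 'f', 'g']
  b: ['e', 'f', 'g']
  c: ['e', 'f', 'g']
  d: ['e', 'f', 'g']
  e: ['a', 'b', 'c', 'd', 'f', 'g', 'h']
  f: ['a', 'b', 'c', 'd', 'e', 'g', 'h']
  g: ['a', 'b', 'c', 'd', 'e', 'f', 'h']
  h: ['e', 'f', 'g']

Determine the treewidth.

3

A width-3 tree decomposition is:
Bags: B1 = {d, e, f, g}  B2 = {b, e, f, g}  B3 = {c, e, f, g}  B4 = {a, e, f, g}  B5 = {e, f, g, h}
Tree: B1–B2, B1–B3, B3–B4, B3–B5
The largest bag has 4 vertices, giving width 3; this decomposition certifies tw(G) ≤ 3. On the other hand G contains the 4-clique {d, e, f, g}. A clique must lie in a single bag of any decomposition, so no decomposition can have width below 3. Hence tw(G) = 3 exactly.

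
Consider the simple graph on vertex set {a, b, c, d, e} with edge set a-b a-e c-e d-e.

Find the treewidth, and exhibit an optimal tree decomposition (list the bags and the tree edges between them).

Treewidth 1.
One such decomposition:
Bags: B1 = {c, e}  B2 = {d, e}  B3 = {a, e}  B4 = {a, b}
Tree: B1–B2, B1–B3, B3–B4

The largest bag has 2 vertices, giving width 1; this decomposition certifies tw(G) ≤ 1. G has an edge, so its treewidth is at least 1. The upper and lower bounds meet at 1, so that is the treewidth.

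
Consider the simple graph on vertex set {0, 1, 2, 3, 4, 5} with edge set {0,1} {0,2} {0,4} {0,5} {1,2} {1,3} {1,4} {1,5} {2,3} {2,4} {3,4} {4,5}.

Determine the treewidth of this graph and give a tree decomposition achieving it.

Treewidth 3.
One optimal decomposition is:
Bags: B1 = {1, 2, 3, 4}  B2 = {0, 1, 2, 4}  B3 = {0, 1, 4, 5}
Tree: B1–B2, B2–B3

Every bag has size at most 4, so the width is 4 − 1 = 3 and tw(G) ≤ 3. For the lower bound, the 4 vertices {0, 1, 2, 4} are pairwise adjacent, and any tree decomposition puts a clique entirely inside one bag — forcing width ≥ 3. Hence tw(G) = 3 exactly.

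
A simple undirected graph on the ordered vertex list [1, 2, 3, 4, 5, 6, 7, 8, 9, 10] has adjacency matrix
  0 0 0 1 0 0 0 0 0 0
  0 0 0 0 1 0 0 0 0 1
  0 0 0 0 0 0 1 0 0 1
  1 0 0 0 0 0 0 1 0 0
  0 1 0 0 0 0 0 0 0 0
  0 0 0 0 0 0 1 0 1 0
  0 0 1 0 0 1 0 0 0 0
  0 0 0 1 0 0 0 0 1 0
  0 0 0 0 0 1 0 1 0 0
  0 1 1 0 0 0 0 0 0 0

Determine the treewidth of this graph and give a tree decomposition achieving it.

Treewidth 1.
One optimal decomposition is:
Bags: B1 = {1, 4}  B2 = {4, 8}  B3 = {8, 9}  B4 = {6, 9}  B5 = {6, 7}  B6 = {3, 7}  B7 = {3, 10}  B8 = {2, 10}  B9 = {2, 5}
Tree: B1–B2, B2–B3, B3–B4, B4–B5, B5–B6, B6–B7, B7–B8, B8–B9

Each bag holds 2 vertices, so the decomposition has width 1, which upper-bounds the treewidth. Since G has at least one edge (e.g. 1–4), it is not an edgeless graph, so tw(G) ≥ 1. Combining the bounds, tw(G) = 1.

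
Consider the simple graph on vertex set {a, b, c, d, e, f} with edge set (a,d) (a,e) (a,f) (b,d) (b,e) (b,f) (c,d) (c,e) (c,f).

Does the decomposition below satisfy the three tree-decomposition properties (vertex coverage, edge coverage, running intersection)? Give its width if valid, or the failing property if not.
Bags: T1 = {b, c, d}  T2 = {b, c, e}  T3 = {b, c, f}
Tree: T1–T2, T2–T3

No — vertex a appears in no bag.

A tree decomposition must satisfy three properties: every vertex lies in some bag; for every edge, both endpoints lie together in some bag; and for every vertex, the bags containing it form a connected subtree. Here vertex a appears in no bag, so the decomposition is invalid.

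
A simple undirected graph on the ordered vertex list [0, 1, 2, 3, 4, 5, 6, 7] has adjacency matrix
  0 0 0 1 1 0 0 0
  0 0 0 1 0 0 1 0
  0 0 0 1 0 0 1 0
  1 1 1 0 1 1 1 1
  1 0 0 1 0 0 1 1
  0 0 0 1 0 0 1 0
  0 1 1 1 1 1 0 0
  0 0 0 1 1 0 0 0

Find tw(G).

A width-2 tree decomposition is:
Bags: B1 = {2, 3, 6}  B2 = {1, 3, 6}  B3 = {3, 4, 6}  B4 = {3, 4, 7}  B5 = {0, 3, 4}  B6 = {3, 5, 6}
Tree: B1–B2, B1–B3, B3–B4, B3–B5, B3–B6
The largest bag has 3 vertices, giving width 2; this decomposition certifies tw(G) ≤ 2. On the other hand G contains the 3-clique {0, 3, 4}. A clique must lie in a single bag of any decomposition, so no decomposition can have width below 2. The upper and lower bounds meet at 2, so that is the treewidth.

2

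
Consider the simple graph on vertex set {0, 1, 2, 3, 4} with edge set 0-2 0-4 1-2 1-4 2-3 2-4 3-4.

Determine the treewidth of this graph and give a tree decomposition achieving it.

Each bag holds 3 vertices, so the decomposition has width 2, which upper-bounds the treewidth. For the lower bound, the 3 vertices {0, 2, 4} are pairwise adjacent, and any tree decomposition puts a clique entirely inside one bag — forcing width ≥ 2. Therefore the treewidth is 2.

Treewidth 2.
Bags: B1 = {2, 3, 4}  B2 = {0, 2, 4}  B3 = {1, 2, 4}
Tree: B1–B2, B2–B3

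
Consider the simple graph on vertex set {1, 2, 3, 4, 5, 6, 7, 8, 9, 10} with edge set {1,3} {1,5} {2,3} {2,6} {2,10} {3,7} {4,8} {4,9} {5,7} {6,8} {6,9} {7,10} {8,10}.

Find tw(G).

A width-2 tree decomposition is:
Bags: B1 = {1, 5, 7}  B2 = {1, 3, 7}  B3 = {3, 7, 10}  B4 = {2, 3, 10}  B5 = {2, 8, 10}  B6 = {2, 6, 8}  B7 = {4, 6, 8}  B8 = {4, 6, 9}
Tree: B1–B2, B2–B3, B3–B4, B4–B5, B5–B6, B6–B7, B7–B8
Every bag has size at most 3, so the width is 3 − 1 = 2 and tw(G) ≤ 2. Since 5–1–3–7–5 is a cycle in G, G is not acyclic. Forests are exactly the graphs of treewidth ≤ 1, so tw(G) ≥ 2. Therefore the treewidth is 2.

2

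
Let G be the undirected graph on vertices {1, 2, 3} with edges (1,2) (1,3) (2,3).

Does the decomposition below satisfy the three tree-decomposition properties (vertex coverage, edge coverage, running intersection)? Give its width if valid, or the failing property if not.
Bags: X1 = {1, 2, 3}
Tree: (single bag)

Yes; width 2.

Vertex coverage: the bags together contain {1, 2, 3}, the full vertex set. Edge coverage: each edge of G has both endpoints in at least one bag. Running intersection: for every vertex, the bags containing it form a connected subtree. All three properties hold, so this is a valid tree decomposition of width max|bag| − 1 = 2, and hence tw(G) ≤ 2.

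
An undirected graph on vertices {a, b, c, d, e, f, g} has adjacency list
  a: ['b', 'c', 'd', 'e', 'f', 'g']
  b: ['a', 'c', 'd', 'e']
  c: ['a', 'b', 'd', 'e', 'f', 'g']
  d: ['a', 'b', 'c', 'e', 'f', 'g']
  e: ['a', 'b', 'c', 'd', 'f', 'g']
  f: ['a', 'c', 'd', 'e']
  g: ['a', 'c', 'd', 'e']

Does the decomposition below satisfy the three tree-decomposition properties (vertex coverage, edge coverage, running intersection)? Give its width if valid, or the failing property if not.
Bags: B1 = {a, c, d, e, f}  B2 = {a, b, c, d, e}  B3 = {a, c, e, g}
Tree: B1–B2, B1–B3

No — edge (d,g) lies in no bag.

A tree decomposition must satisfy three properties: every vertex lies in some bag; for every edge, both endpoints lie together in some bag; and for every vertex, the bags containing it form a connected subtree. Here edge (d,g) lies in no bag, so the decomposition is invalid.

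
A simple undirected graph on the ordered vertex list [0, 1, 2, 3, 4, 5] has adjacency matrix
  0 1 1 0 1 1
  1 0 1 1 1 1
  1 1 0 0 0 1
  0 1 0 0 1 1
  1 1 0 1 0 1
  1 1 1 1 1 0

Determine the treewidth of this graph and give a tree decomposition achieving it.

Treewidth 3.
One such decomposition:
Bags: B1 = {0, 1, 2, 5}  B2 = {0, 1, 4, 5}  B3 = {1, 3, 4, 5}
Tree: B1–B2, B2–B3

Every bag has size at most 4, so the width is 4 − 1 = 3 and tw(G) ≤ 3. For the lower bound, the 4 vertices {0, 1, 2, 5} are pairwise adjacent, and any tree decomposition puts a clique entirely inside one bag — forcing width ≥ 3. Therefore the treewidth is 3.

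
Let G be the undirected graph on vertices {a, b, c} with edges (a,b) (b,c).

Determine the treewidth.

1

A width-1 tree decomposition is:
Bags: B1 = {a, b}  B2 = {b, c}
Tree: B1–B2
The largest bag has 2 vertices, giving width 1; this decomposition certifies tw(G) ≤ 1. Any graph with an edge has treewidth ≥ 1, and G has the edge b–a. Combining the bounds, tw(G) = 1.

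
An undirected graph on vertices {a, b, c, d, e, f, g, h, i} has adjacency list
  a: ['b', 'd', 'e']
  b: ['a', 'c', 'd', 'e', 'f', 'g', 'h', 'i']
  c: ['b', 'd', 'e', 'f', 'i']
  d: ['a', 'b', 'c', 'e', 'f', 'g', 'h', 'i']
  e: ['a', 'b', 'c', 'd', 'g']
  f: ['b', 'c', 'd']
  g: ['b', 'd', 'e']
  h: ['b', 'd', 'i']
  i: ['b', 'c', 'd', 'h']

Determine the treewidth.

3

A width-3 tree decomposition is:
Bags: B1 = {b, c, d, e}  B2 = {b, c, d, i}  B3 = {b, d, e, g}  B4 = {b, c, d, f}  B5 = {b, d, h, i}  B6 = {a, b, d, e}
Tree: B1–B2, B1–B3, B1–B4, B2–B5, B3–B6
Each bag holds 4 vertices, so the decomposition has width 3, which upper-bounds the treewidth. For the lower bound, the 4 vertices {b, d, e, g} are pairwise adjacent, and any tree decomposition puts a clique entirely inside one bag — forcing width ≥ 3. The upper and lower bounds meet at 3, so that is the treewidth.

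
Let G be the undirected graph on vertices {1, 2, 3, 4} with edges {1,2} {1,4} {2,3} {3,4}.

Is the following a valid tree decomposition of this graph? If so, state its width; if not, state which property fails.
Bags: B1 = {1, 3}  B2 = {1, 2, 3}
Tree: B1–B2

No — vertex 4 appears in no bag.

A tree decomposition must satisfy three properties: every vertex lies in some bag; for every edge, both endpoints lie together in some bag; and for every vertex, the bags containing it form a connected subtree. Here vertex 4 appears in no bag, so the decomposition is invalid.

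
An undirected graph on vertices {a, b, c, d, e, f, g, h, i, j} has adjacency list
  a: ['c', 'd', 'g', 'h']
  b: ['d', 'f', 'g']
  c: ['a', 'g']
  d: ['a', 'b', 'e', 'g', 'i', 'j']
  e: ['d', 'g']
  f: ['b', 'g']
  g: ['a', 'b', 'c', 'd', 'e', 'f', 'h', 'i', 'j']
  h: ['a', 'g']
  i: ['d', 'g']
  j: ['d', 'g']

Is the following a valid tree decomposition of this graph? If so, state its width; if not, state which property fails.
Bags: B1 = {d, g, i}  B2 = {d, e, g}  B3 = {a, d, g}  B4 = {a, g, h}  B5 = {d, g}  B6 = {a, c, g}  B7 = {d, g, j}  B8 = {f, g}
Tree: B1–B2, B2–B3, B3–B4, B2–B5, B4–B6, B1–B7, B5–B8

No — vertex b appears in no bag.

A tree decomposition must satisfy three properties: every vertex lies in some bag; for every edge, both endpoints lie together in some bag; and for every vertex, the bags containing it form a connected subtree. Here vertex b appears in no bag, so the decomposition is invalid.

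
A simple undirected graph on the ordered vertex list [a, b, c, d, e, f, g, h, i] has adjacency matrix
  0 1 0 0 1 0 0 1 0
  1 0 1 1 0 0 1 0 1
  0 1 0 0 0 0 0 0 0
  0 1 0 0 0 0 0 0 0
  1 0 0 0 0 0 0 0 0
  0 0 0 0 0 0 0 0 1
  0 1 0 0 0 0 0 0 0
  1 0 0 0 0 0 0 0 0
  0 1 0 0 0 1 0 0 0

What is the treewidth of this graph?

A width-1 tree decomposition is:
Bags: B1 = {a, b}  B2 = {a, e}  B3 = {b, d}  B4 = {b, g}  B5 = {a, h}  B6 = {b, i}  B7 = {f, i}  B8 = {b, c}
Tree: B1–B2, B1–B3, B3–B4, B1–B5, B3–B6, B6–B7, B3–B8
The largest bag has 2 vertices, giving width 1; this decomposition certifies tw(G) ≤ 1. Since G has at least one edge (e.g. a–b), it is not an edgeless graph, so tw(G) ≥ 1. Combining the bounds, tw(G) = 1.

1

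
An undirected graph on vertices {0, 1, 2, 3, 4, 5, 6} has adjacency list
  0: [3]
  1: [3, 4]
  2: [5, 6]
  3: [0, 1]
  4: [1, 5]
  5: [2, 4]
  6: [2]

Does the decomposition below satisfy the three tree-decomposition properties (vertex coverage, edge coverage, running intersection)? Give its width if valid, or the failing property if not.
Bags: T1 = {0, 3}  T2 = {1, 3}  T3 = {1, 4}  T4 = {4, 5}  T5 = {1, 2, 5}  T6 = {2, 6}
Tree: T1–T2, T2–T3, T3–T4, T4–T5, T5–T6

No — bags containing vertex 1 are not connected in the tree.

A tree decomposition must satisfy three properties: every vertex lies in some bag; for every edge, both endpoints lie together in some bag; and for every vertex, the bags containing it form a connected subtree. Here bags containing vertex 1 are not connected in the tree, so the decomposition is invalid.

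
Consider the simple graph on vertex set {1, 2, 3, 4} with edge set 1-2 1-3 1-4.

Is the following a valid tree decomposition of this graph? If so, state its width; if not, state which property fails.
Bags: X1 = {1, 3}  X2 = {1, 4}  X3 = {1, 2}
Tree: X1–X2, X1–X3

Every vertex of G appears in some bag (union = {1, 2, 3, 4}); every edge is covered by a bag; and for each vertex v the set of bags containing v is connected in the bag tree. The decomposition is therefore valid. The largest bag has 2 vertices, so the width is 1.

Yes; width 1.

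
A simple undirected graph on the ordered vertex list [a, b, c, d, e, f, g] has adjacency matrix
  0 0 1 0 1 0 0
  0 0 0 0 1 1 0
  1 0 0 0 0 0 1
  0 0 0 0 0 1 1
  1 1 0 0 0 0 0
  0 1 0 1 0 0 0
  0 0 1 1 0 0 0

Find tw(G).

2

A width-2 tree decomposition is:
Bags: B1 = {a, b, e}  B2 = {a, b, f}  B3 = {a, d, f}  B4 = {a, d, g}  B5 = {a, c, g}
Tree: B1–B2, B2–B3, B3–B4, B4–B5
Every bag has size at most 3, so the width is 3 − 1 = 2 and tw(G) ≤ 2. Since a–e–b–f–d–g–c–a is a cycle in G, G is not acyclic. Forests are exactly the graphs of treewidth ≤ 1, so tw(G) ≥ 2. Hence tw(G) = 2 exactly.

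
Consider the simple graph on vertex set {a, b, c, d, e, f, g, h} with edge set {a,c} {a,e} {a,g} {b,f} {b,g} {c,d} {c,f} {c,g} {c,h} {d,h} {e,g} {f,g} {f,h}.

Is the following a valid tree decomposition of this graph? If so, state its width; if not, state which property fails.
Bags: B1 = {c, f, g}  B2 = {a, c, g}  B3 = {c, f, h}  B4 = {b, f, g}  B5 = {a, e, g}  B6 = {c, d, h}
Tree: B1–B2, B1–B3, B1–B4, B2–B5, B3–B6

Every vertex of G appears in some bag (union = {a, b, c, d, e, f, g, h}); every edge is covered by a bag; and for each vertex v the set of bags containing v is connected in the bag tree. The decomposition is therefore valid. The largest bag has 3 vertices, so the width is 2.

Yes; width 2.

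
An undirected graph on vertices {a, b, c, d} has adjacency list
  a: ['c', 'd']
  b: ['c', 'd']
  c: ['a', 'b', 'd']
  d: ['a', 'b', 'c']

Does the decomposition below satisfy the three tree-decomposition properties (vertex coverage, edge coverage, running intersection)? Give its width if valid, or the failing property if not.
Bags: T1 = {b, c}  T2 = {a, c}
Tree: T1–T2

No — vertex d appears in no bag.

A tree decomposition must satisfy three properties: every vertex lies in some bag; for every edge, both endpoints lie together in some bag; and for every vertex, the bags containing it form a connected subtree. Here vertex d appears in no bag, so the decomposition is invalid.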